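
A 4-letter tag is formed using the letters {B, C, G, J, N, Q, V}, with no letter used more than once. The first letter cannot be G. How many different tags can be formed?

720

The first letter has 7−1 = 6 choices (anything except G).
The remaining 3 letters are filled from the other 6 symbols without repetition: 6 × 5 × 4 = 120.
Total: 6 × 120 = 720.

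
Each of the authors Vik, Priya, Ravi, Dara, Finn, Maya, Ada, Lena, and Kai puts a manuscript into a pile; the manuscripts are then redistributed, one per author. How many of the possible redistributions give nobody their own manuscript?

133496

Let Aᵢ be the assignments in which author i gets their own manuscript. We want the size of the complement of A₁∪…∪A_9.
By inclusion–exclusion this is Σ_{j=0}^{9} (−1)^j C(9,j)·(9−j)!.
Computing: 362880 − 362880 + 181440 − 60480 + 15120 − 3024 + 504 − 72 + 9 − 1 = 133496.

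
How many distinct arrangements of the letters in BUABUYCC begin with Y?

630

Fix Y in the first position and arrange the remaining 7 letters.
Those 7 letters have B appearing twice, C appearing twice, and U appearing twice, giving (7)!/(2!·2!·2!) = 630.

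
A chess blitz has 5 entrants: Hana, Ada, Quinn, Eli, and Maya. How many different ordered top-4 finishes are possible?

120

There are 5 choices for 1st place, 4 for 2nd, and so on down to 2 for position 4.
That gives 5 × 4 × 3 × 2 = 120.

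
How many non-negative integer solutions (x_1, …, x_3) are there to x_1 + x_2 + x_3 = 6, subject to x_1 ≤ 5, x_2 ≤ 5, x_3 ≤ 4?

23

Ignoring the caps, the number of non-negative solutions to x_1+…+x_3 = 6 is C(8,2) = 28.
Subtract solutions that violate a single cap (substitute x_i' = x_i − (cap_i+1)): x_1 ≥ 6 gives C(2,2) = 1; x_2 ≥ 6 gives C(2,2) = 1; x_3 ≥ 5 gives C(3,2) = 3. Together 5.
No two caps can be exceeded simultaneously, so the pair terms are all 0.
By inclusion–exclusion the count is 28 − 5 + 0 = 23.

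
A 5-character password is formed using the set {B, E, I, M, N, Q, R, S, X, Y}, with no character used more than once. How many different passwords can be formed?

30240

Choose and order 5 of the 10 symbols: the first character has 10 options, the next 9, and so on down to 6.
That product is 10 × 9 × 8 × 7 × 6 = 30240.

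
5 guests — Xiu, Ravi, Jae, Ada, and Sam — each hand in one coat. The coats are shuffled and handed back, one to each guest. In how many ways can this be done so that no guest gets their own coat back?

44

Let Aᵢ be the assignments in which guest i gets their own coat. We want the size of the complement of A₁∪…∪A_5.
By inclusion–exclusion this is Σ_{j=0}^{5} (−1)^j C(5,j)·(5−j)!.
Computing: 120 − 120 + 60 − 20 + 5 − 1 = 44.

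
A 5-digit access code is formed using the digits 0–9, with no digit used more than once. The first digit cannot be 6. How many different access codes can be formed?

The first digit has 10−1 = 9 choices (anything except 6).
The remaining 4 digits are filled from the other 9 symbols without repetition: 9 × 8 × 7 × 6 = 3024.
Total: 9 × 3024 = 27216.

27216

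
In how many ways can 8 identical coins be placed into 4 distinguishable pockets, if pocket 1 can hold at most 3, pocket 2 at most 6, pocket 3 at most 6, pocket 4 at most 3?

88

Without the upper bounds there are C(11,3) = 165 ways to split 8 among 4 pockets.
Subtract solutions that violate a single cap (substitute x_i' = x_i − (cap_i+1)): x_1 ≥ 4 gives C(7,3) = 35; x_2 ≥ 7 gives C(4,3) = 4; x_3 ≥ 7 gives C(4,3) = 4; x_4 ≥ 4 gives C(7,3) = 35. Together 78.
Add back pairs where two caps are both exceeded: 0 + 0 + 1 + 0 + 0 + 0 = 1.
By inclusion–exclusion the count is 165 − 78 + 1 = 88.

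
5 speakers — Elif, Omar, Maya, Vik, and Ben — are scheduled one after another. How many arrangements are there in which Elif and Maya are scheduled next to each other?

Place the 3 others and the Elif-Maya pair as 4 objects in a line; the pair has 2 internal arrangements.
So the count is 2·(4)! = 48.

48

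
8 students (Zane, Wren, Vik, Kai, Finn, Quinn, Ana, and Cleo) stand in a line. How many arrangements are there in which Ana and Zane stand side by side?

10080

Glue Ana and Zane into one block (2 internal orders), leaving 7 units to arrange in a row.
So the count is 2·(7)! = 10080.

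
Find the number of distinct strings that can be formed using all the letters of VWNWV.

30

Letter multiplicities in VWNWV: N×1, V×2, W×2.
Dividing 5! = 120 by 2!·2! = 4 for the repeated letters gives 30.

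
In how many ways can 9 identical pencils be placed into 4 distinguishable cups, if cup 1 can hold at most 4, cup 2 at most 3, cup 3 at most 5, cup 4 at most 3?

59

Ignoring the caps, the number of non-negative solutions to x_1+…+x_4 = 9 is C(12,3) = 220.
Subtract solutions that violate a single cap (substitute x_i' = x_i − (cap_i+1)): x_1 ≥ 5 gives C(7,3) = 35; x_2 ≥ 4 gives C(8,3) = 56; x_3 ≥ 6 gives C(6,3) = 20; x_4 ≥ 4 gives C(8,3) = 56. Together 167.
Add back pairs where two caps are both exceeded: 1 + 0 + 1 + 0 + 4 + 0 = 6.
By inclusion–exclusion the count is 220 − 167 + 6 = 59.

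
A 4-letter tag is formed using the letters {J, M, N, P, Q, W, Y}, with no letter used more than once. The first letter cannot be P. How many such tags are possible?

The first letter has 7−1 = 6 choices (anything except P).
The remaining 3 letters are filled from the other 6 symbols without repetition: 6 × 5 × 4 = 120.
Total: 6 × 120 = 720.

720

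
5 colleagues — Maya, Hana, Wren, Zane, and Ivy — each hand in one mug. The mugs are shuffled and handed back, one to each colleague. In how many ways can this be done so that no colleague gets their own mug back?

44

Count assignments avoiding every fixed point. For any j of the 5 colleagues fixed to their own mug, the other 5−j can be arranged in (5−j)! ways.
By inclusion–exclusion this is Σ_{j=0}^{5} (−1)^j C(5,j)·(5−j)!.
Computing: 120 − 120 + 60 − 20 + 5 − 1 = 44.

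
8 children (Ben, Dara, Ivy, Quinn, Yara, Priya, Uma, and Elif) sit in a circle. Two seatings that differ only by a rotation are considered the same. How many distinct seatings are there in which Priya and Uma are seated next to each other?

Glue Priya and Uma into a block (2 internal orders). Seating 7 units around a circle gives (6)! arrangements.
So 2 × (6)! = 2 × 720 = 1440.

1440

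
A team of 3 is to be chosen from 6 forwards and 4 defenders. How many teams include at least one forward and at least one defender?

With no constraint there are C(10,3) = 120 possible selections.
Subtract selections that omit an entire group: no forwards → C(4,3) = 4; no defenders → C(6,3) = 20.
Both groups omitted at once is impossible, so 120 − 24 = 96.

96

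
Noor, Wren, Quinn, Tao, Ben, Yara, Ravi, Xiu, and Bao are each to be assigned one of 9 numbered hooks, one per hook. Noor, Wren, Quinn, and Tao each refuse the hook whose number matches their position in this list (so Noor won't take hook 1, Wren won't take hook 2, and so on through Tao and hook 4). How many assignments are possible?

Let Aᵢ (for 1 ≤ i ≤ 4) be the placements that put person i in their forbidden hook. Any j of these fix j positions, leaving (9−j)! ways to fill the rest, and there are C(4,j) ways to pick which j.
By inclusion–exclusion, the number of valid placements is Σ_{j=0}^{4} (−1)^j C(4,j)·(9−j)!.
Computing: 362880 − 161280 + 30240 − 2880 + 120 = 229080.

229080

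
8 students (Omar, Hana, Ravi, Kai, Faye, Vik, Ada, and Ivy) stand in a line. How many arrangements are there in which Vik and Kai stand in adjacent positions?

Glue Vik and Kai into one block (2 internal orders), leaving 7 units to arrange in a row.
That gives 2 × 7! = 2 × 5040 = 10080.

10080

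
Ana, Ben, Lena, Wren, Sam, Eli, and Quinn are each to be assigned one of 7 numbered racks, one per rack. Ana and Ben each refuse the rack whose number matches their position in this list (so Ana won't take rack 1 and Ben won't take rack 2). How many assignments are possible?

3720

Let Aᵢ (for i ∈ {1, 2}) be the placements that put person i in their forbidden rack. Any j of these fix j positions, leaving (7−j)! ways to fill the rest, and there are C(2,j) ways to pick which j.
By inclusion–exclusion, the number of valid placements is Σ_{j=0}^{2} (−1)^j C(2,j)·(7−j)!.
Computing: 5040 − 1440 + 120 = 3720.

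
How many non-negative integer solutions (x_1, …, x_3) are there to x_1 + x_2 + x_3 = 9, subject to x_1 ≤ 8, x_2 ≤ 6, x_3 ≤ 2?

20

Ignoring the caps, the number of non-negative solutions to x_1+…+x_3 = 9 is C(11,2) = 55.
Subtract solutions that violate a single cap (substitute x_i' = x_i − (cap_i+1)): x_1 ≥ 9 gives C(2,2) = 1; x_2 ≥ 7 gives C(4,2) = 6; x_3 ≥ 3 gives C(8,2) = 28. Together 35.
No two caps can be exceeded simultaneously, so the pair terms are all 0.
By inclusion–exclusion the count is 55 − 35 + 0 = 20.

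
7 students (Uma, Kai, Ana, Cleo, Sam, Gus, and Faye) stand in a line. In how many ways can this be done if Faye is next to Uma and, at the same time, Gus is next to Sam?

Treat {Faye,Uma} as one block (2 orders) and {Gus,Sam} as another (2 orders).
That leaves 5 units to arrange: 2 × 2 × 5! = 4 × 120 = 480.

480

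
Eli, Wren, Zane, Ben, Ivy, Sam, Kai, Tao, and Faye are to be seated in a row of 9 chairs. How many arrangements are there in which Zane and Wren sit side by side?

Place the 7 others and the Zane-Wren pair as 8 objects in a line; the pair has 2 internal arrangements.
That gives 2 × 8! = 2 × 40320 = 80640.

80640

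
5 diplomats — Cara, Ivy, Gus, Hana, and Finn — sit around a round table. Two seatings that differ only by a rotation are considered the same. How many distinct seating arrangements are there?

24

Seat Cara anywhere (absorbing the rotational symmetry), then permute the other 4: (4)! = 24.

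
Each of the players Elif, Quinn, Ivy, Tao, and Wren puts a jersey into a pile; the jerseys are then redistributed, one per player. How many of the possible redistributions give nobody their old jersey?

44

This is the derangement count D_5: permutations of 5 items with no fixed point.
By inclusion–exclusion this is Σ_{j=0}^{5} (−1)^j C(5,j)·(5−j)!.
Computing: 120 − 120 + 60 − 20 + 5 − 1 = 44.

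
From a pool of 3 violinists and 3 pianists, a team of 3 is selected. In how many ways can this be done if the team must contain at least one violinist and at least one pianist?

18

With no constraint there are C(6,3) = 20 possible selections.
Selections missing a whole group: no violinists → C(3,3) = 1; no pianists → C(3,3) = 1.
Both groups omitted at once is impossible, so 20 − 2 = 18.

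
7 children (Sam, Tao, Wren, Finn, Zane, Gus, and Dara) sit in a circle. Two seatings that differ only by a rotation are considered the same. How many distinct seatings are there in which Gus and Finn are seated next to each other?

Treat {Gus, Finn} as one unit (2 internal orders) and seat the resulting 6 units around the table: (5)! circular arrangements.
So 2 × (5)! = 2 × 120 = 240.

240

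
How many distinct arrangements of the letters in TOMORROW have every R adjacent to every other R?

840

Treat the 2 copies of R as a single block. The multiset to arrange is then {RR, M, O, O, O, T, W}, 7 items in all.
That gives (7)!/(3!) = 840 arrangements.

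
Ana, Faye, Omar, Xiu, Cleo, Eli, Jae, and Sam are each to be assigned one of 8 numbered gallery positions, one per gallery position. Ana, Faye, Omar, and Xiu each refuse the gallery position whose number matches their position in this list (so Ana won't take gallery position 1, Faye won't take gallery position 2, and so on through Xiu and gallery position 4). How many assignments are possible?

Let Aᵢ (for 1 ≤ i ≤ 4) be the placements that put person i in their forbidden gallery position. Any j of these fix j positions, leaving (8−j)! ways to fill the rest, and there are C(4,j) ways to pick which j.
By inclusion–exclusion, the number of valid placements is Σ_{j=0}^{4} (−1)^j C(4,j)·(8−j)!.
Computing: 40320 − 20160 + 4320 − 480 + 24 = 24024.

24024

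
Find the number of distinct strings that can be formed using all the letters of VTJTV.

30

The 5 letters of VTJTV have repeats: T appearing twice and V appearing twice.
So there are 5! / (2!·2!) = 30 distinguishable arrangements.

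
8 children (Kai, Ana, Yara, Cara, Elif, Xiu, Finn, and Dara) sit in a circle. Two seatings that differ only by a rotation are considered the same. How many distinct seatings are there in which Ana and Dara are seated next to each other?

Glue Ana and Dara into a block (2 internal orders). Seating 7 units around a circle gives (6)! arrangements.
So 2 × (6)! = 2 × 720 = 1440.

1440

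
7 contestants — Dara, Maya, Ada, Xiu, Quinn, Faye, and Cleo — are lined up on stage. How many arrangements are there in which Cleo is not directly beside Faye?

There are 7! = 5040 arrangements in all. If Cleo and Faye are adjacent, merging them into one block gives 2·(6)! = 1440 arrangements.
So 5040 − 1440 = 3600 arrangements keep them apart.

3600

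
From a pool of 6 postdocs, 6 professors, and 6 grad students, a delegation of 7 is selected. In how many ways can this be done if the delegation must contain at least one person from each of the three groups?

Total 7-person selections from all 18: C(18,7) = 31824.
Selections missing a whole group: no postdocs → C(12,7) = 792; no professors → C(12,7) = 792; no grad students → C(12,7) = 792.
Add back selections omitting two groups (i.e. drawn from a single group): C(6,7) + C(6,7) + C(6,7) = 0.
By inclusion–exclusion: 31824 − 2376 + 0 = 29448.

29448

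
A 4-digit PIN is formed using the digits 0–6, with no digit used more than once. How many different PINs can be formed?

840

This is a permutation of 4 out of 7: P(7,4) = 7!/3!.
That product is 7 × 6 × 5 × 4 = 840.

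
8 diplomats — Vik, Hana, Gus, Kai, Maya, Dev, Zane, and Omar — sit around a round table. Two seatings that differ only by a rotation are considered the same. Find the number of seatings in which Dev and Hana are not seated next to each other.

Without the restriction there are (7)! = 5040 seatings.
Those with Dev next to Hana: fuse the pair into one unit and seat 7 units around a circle — 2·(6)! = 1440.
Subtracting, 5040 − 1440 = 3600.

3600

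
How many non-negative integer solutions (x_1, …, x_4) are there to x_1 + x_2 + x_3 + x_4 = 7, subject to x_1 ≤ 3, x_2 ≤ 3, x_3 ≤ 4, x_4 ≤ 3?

50

Without the upper bounds there are C(10,3) = 120 ways to split 7 among 4 variables.
Subtract solutions that violate a single cap (substitute x_i' = x_i − (cap_i+1)): x_1 ≥ 4 gives C(6,3) = 20; x_2 ≥ 4 gives C(6,3) = 20; x_3 ≥ 5 gives C(5,3) = 10; x_4 ≥ 4 gives C(6,3) = 20. Together 70.
No two caps can be exceeded simultaneously, so the pair terms are all 0.
By inclusion–exclusion the count is 120 − 70 + 0 = 50.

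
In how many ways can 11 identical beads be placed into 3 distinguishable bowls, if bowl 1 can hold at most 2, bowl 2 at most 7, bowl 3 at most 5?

9

By stars and bars, unrestricted non-negative solutions to x_1+…+x_3 = 11 number C(11+2,2) = 78.
Subtract solutions that violate a single cap (substitute x_i' = x_i − (cap_i+1)): x_1 ≥ 3 gives C(10,2) = 45; x_2 ≥ 8 gives C(5,2) = 10; x_3 ≥ 6 gives C(7,2) = 21. Together 76.
Add back pairs where two caps are both exceeded: 1 + 6 + 0 = 7.
By inclusion–exclusion the count is 78 − 76 + 7 = 9.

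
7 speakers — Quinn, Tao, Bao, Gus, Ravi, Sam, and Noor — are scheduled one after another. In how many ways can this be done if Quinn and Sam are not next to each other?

3600

Of the 7! = 5040 arrangements, those with Quinn and Sam adjacent number 2 × 6! = 1440 (treat the pair as a block with 2 internal orders).
So 5040 − 1440 = 3600 arrangements keep them apart.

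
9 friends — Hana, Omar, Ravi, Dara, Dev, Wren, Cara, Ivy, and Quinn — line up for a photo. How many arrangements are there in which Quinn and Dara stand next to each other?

80640

Glue Quinn and Dara into one block (2 internal orders), leaving 8 units to arrange in a row.
So the count is 2·(8)! = 80640.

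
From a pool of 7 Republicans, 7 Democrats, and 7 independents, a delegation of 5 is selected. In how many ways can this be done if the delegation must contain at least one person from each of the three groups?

Total 5-person selections from all 21: C(21,5) = 20349.
Subtract selections that omit an entire group: no Republicans → C(14,5) = 2002; no Democrats → C(14,5) = 2002; no independents → C(14,5) = 2002.
Add back selections omitting two groups (i.e. drawn from a single group): C(7,5) + C(7,5) + C(7,5) = 63.
By inclusion–exclusion: 20349 − 6006 + 63 = 14406.

14406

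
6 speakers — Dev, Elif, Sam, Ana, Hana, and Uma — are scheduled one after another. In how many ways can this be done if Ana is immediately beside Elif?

Place the 4 others and the Ana-Elif pair as 5 objects in a line; the pair has 2 internal arrangements.
That gives 2 × 5! = 2 × 120 = 240.

240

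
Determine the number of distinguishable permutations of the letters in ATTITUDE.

6720

ATTITUDE has 8 letters with T appearing 3 times.
Dividing 8! = 40320 by 3! = 6 for the repeated letters gives 6720.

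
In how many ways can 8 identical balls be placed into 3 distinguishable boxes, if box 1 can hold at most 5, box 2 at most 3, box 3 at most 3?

10

Without the upper bounds there are C(10,2) = 45 ways to split 8 among 3 boxes.
Subtract solutions that violate a single cap (substitute x_i' = x_i − (cap_i+1)): x_1 ≥ 6 gives C(4,2) = 6; x_2 ≥ 4 gives C(6,2) = 15; x_3 ≥ 4 gives C(6,2) = 15. Together 36.
Add back pairs where two caps are both exceeded: 0 + 0 + 1 = 1.
By inclusion–exclusion the count is 45 − 36 + 1 = 10.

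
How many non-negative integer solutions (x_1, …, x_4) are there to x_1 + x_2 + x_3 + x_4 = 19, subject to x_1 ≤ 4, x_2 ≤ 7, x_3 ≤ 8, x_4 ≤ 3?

Ignoring the caps, the number of non-negative solutions to x_1+…+x_4 = 19 is C(22,3) = 1540.
Subtract solutions that violate a single cap (substitute x_i' = x_i − (cap_i+1)): x_1 ≥ 5 gives C(17,3) = 680; x_2 ≥ 8 gives C(14,3) = 364; x_3 ≥ 9 gives C(13,3) = 286; x_4 ≥ 4 gives C(18,3) = 816. Together 2146.
Add back pairs where two caps are both exceeded: 84 + 56 + 286 + 10 + 120 + 84 = 640.
Subtract triples: 0 + 10 + 4 + 0 = 14.
By inclusion–exclusion the count is 1540 − 2146 + 640 − 14 = 20.

20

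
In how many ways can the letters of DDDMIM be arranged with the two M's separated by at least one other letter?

There are 6!/(3!·2!) = 60 arrangements of DDDMIM in total.
If the two M's are adjacent, glue them into one block, leaving 5 items to arrange: (5)!/(3!) = 20 ways.
Hence 60 − 20 = 40.

40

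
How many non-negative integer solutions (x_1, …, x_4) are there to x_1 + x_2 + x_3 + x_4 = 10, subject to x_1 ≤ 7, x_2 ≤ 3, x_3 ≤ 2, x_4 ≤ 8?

88

Ignoring the caps, the number of non-negative solutions to x_1+…+x_4 = 10 is C(13,3) = 286.
Subtract solutions that violate a single cap (substitute x_i' = x_i − (cap_i+1)): x_1 ≥ 8 gives C(5,3) = 10; x_2 ≥ 4 gives C(9,3) = 84; x_3 ≥ 3 gives C(10,3) = 120; x_4 ≥ 9 gives C(4,3) = 4. Together 218.
Add back pairs where two caps are both exceeded: 0 + 0 + 0 + 20 + 0 + 0 = 20.
By inclusion–exclusion the count is 286 − 218 + 20 = 88.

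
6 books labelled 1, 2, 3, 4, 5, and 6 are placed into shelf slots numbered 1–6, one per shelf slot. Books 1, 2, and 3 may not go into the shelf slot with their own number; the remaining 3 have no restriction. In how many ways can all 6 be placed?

426

Let Aᵢ (for i ∈ {1, 2, 3}) be the placements that put book i in its forbidden shelf slot. Any j of these fix j positions, leaving (6−j)! ways to fill the rest, and there are C(3,j) ways to pick which j.
By inclusion–exclusion, the number of valid placements is Σ_{j=0}^{3} (−1)^j C(3,j)·(6−j)!.
Computing: 720 − 360 + 72 − 6 = 426.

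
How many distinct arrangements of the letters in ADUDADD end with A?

30

With the last slot taken by A, it remains to arrange the other 6 letters (DUDADD).
Those 6 letters have D appearing 4 times, giving (6)!/(4!) = 30.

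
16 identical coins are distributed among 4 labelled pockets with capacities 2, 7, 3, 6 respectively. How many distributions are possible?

Ignoring the caps, the number of non-negative solutions to x_1+…+x_4 = 16 is C(19,3) = 969.
Subtract solutions that violate a single cap (substitute x_i' = x_i − (cap_i+1)): x_1 ≥ 3 gives C(16,3) = 560; x_2 ≥ 8 gives C(11,3) = 165; x_3 ≥ 4 gives C(15,3) = 455; x_4 ≥ 7 gives C(12,3) = 220. Together 1400.
Add back pairs where two caps are both exceeded: 56 + 220 + 84 + 35 + 4 + 56 = 455.
Subtract triples: 4 + 0 + 10 + 0 = 14.
By inclusion–exclusion the count is 969 − 1400 + 455 − 14 = 10.

10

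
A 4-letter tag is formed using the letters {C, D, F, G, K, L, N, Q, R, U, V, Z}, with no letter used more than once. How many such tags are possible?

11880

This is a permutation of 4 out of 12: P(12,4) = 12!/8!.
12 × 11 × 10 × 9 = 11880.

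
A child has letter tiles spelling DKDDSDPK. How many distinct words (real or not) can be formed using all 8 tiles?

840

The 8 letters of DKDDSDPK have repeats: D appearing 4 times and K appearing twice.
Dividing 8! = 40320 by 4!·2! = 48 for the repeated letters gives 840.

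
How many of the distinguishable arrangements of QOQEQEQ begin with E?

With the first slot taken by E, it remains to arrange the other 6 letters (QOQQEQ).
Those 6 letters have Q appearing 4 times, giving (6)!/(4!) = 30.

30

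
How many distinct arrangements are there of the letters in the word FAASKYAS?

3360

FAASKYAS has 8 letters with A appearing 3 times and S appearing twice.
Dividing 8! = 40320 by 3!·2! = 12 for the repeated letters gives 3360.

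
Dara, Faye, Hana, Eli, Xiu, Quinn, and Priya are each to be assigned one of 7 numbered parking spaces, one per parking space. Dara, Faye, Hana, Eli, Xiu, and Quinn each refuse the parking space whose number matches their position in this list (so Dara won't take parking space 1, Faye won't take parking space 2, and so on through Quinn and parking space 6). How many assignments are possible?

2119

Let Aᵢ (for 1 ≤ i ≤ 6) be the placements that put person i in their forbidden parking space. Any j of these fix j positions, leaving (7−j)! ways to fill the rest, and there are C(6,j) ways to pick which j.
By inclusion–exclusion, the number of valid placements is Σ_{j=0}^{6} (−1)^j C(6,j)·(7−j)!.
Computing: 5040 − 4320 + 1800 − 480 + 90 − 12 + 1 = 2119.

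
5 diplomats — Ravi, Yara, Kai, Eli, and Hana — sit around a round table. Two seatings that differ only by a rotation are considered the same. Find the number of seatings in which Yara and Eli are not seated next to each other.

Without the restriction there are (4)! = 24 seatings.
Those with Yara next to Eli: fuse the pair into one unit and seat 4 units around a circle — 2·(3)! = 12.
Subtracting, 24 − 12 = 12.

12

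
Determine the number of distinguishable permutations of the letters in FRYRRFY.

Letter multiplicities in FRYRRFY: F×2, R×3, Y×2.
The number of distinct arrangements is 7!/(3!·2!·2!) = 5040/24 = 210.

210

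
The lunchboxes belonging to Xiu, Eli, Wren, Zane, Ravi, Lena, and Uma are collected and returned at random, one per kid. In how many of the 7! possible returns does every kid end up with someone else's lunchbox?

1854

Let Aᵢ be the assignments in which kid i gets their own lunchbox. We want the size of the complement of A₁∪…∪A_7.
By inclusion–exclusion this is Σ_{j=0}^{7} (−1)^j C(7,j)·(7−j)!.
Computing: 5040 − 5040 + 2520 − 840 + 210 − 42 + 7 − 1 = 1854.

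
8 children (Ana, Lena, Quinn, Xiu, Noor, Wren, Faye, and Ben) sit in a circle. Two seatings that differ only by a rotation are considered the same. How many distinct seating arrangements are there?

5040

Fix one person's seat to break rotational symmetry; the remaining 7 people can be arranged in (7)! = 5040 ways.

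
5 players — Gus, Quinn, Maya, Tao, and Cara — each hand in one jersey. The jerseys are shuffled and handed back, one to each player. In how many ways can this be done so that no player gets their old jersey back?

44

This is the derangement count D_5: permutations of 5 items with no fixed point.
By inclusion–exclusion this is Σ_{j=0}^{5} (−1)^j C(5,j)·(5−j)!.
Computing: 120 − 120 + 60 − 20 + 5 − 1 = 44.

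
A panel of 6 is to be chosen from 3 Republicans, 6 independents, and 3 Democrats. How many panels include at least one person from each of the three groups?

With no constraint there are C(12,6) = 924 possible selections.
Selections missing a whole group: no Republicans → C(9,6) = 84; no independents → C(6,6) = 1; no Democrats → C(9,6) = 84.
Add back selections omitting two groups (i.e. drawn from a single group): C(3,6) + C(6,6) + C(3,6) = 1.
By inclusion–exclusion: 924 − 169 + 1 = 756.

756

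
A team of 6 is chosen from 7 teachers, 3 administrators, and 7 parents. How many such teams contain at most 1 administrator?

Split by how many administrators are chosen (0 through 1).
Sum: C(3,0)·C(14,6) + C(3,1)·C(14,5) = 3003 + 6006 = 9009.

9009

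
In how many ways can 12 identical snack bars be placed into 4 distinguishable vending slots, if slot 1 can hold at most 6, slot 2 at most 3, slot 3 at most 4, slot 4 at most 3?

33

Ignoring the caps, the number of non-negative solutions to x_1+…+x_4 = 12 is C(15,3) = 455.
Subtract solutions that violate a single cap (substitute x_i' = x_i − (cap_i+1)): x_1 ≥ 7 gives C(8,3) = 56; x_2 ≥ 4 gives C(11,3) = 165; x_3 ≥ 5 gives C(10,3) = 120; x_4 ≥ 4 gives C(11,3) = 165. Together 506.
Add back pairs where two caps are both exceeded: 4 + 1 + 4 + 20 + 35 + 20 = 84.
By inclusion–exclusion the count is 455 − 506 + 84 = 33.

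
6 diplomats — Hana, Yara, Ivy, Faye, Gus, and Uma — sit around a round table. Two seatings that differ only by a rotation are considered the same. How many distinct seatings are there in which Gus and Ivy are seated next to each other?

48

Glue Gus and Ivy into a block (2 internal orders). Seating 5 units around a circle gives (4)! arrangements.
So 2 × (4)! = 2 × 24 = 48.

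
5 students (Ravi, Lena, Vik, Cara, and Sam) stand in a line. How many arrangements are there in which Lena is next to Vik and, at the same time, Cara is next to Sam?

Treat {Lena,Vik} as one block (2 orders) and {Cara,Sam} as another (2 orders).
That leaves 3 units to arrange: 2 × 2 × 3! = 4 × 6 = 24.

24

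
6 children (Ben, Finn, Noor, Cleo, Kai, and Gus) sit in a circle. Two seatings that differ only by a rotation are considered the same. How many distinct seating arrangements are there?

120

Fix one person's seat to break rotational symmetry; the remaining 5 people can be arranged in (5)! = 120 ways.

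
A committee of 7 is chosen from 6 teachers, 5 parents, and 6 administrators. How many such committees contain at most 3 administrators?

Split by how many administrators are chosen (0 through 3).
Sum: C(6,0)·C(11,7) + C(6,1)·C(11,6) + C(6,2)·C(11,5) + C(6,3)·C(11,4) = 330 + 2772 + 6930 + 6600 = 16632.

16632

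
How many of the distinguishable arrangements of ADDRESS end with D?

360

Fix D in the last position and arrange the remaining 6 letters.
Those 6 letters have S appearing twice, giving (6)!/(2!) = 360.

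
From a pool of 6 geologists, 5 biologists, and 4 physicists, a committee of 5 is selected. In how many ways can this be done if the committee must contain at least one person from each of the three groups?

2170

With no constraint there are C(15,5) = 3003 possible selections.
Subtract selections that omit an entire group: no geologists → C(9,5) = 126; no biologists → C(10,5) = 252; no physicists → C(11,5) = 462.
Add back selections omitting two groups (i.e. drawn from a single group): C(6,5) + C(5,5) + C(4,5) = 7.
By inclusion–exclusion: 3003 − 840 + 7 = 2170.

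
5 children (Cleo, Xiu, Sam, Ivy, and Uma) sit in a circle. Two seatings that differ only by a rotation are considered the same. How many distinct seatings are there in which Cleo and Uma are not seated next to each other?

12

Without the restriction there are (4)! = 24 seatings.
Seatings with Cleo beside Uma: treat them as a block with 2 internal orders, giving 2 × (3)! = 12.
Subtracting, 24 − 12 = 12.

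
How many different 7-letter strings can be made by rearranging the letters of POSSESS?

210

Letter multiplicities in POSSESS: E×1, O×1, P×1, S×4.
So there are 7! / (4!) = 210 distinguishable arrangements.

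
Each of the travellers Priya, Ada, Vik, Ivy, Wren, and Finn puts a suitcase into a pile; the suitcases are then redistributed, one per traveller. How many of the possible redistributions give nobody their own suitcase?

265

Count assignments avoiding every fixed point. For any j of the 6 travellers fixed to their own suitcase, the other 6−j can be arranged in (6−j)! ways.
By inclusion–exclusion this is Σ_{j=0}^{6} (−1)^j C(6,j)·(6−j)!.
Computing: 720 − 720 + 360 − 120 + 30 − 6 + 1 = 265.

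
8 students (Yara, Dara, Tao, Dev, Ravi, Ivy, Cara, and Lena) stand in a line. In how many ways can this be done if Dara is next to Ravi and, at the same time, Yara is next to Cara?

2880

Treat {Dara,Ravi} as one block (2 orders) and {Yara,Cara} as another (2 orders).
That leaves 6 units to arrange: 2 × 2 × 6! = 4 × 720 = 2880.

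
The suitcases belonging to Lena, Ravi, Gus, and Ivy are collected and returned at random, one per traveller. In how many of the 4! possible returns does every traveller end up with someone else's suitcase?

Count assignments avoiding every fixed point. For any j of the 4 travellers fixed to their own suitcase, the other 4−j can be arranged in (4−j)! ways.
By inclusion–exclusion this is Σ_{j=0}^{4} (−1)^j C(4,j)·(4−j)!.
Computing: 24 − 24 + 12 − 4 + 1 = 9.

9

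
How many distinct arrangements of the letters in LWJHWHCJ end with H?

1260

Fix H in the last position and arrange the remaining 7 letters.
Those 7 letters have J appearing twice and W appearing twice, giving (7)!/(2!·2!) = 1260.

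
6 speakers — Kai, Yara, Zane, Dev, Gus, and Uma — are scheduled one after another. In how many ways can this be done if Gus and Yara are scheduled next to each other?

Treat {Gus, Yara} as a single unit. There are 5 units to order, and the pair itself can be ordered 2 ways.
So the count is 2·(5)! = 240.

240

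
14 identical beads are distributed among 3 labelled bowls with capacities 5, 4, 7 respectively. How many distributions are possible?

Ignoring the caps, the number of non-negative solutions to x_1+…+x_3 = 14 is C(16,2) = 120.
Subtract solutions that violate a single cap (substitute x_i' = x_i − (cap_i+1)): x_1 ≥ 6 gives C(10,2) = 45; x_2 ≥ 5 gives C(11,2) = 55; x_3 ≥ 8 gives C(8,2) = 28. Together 128.
Add back pairs where two caps are both exceeded: 10 + 1 + 3 = 14.
By inclusion–exclusion the count is 120 − 128 + 14 = 6.

6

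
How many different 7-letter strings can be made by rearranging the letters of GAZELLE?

GAZELLE has 7 letters with E appearing twice and L appearing twice.
So there are 7! / (2!·2!) = 1260 distinguishable arrangements.

1260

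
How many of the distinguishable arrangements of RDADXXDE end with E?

420

Fix E in the last position and arrange the remaining 7 letters.
Those 7 letters have D appearing 3 times and X appearing twice, giving (7)!/(3!·2!) = 420.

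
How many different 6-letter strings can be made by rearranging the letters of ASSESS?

30

ASSESS has 6 letters with S appearing 4 times.
The number of distinct arrangements is 6!/(4!) = 720/24 = 30.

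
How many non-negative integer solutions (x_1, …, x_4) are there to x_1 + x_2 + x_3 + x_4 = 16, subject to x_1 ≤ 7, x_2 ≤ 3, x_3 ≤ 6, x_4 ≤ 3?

20

Ignoring the caps, the number of non-negative solutions to x_1+…+x_4 = 16 is C(19,3) = 969.
Subtract solutions that violate a single cap (substitute x_i' = x_i − (cap_i+1)): x_1 ≥ 8 gives C(11,3) = 165; x_2 ≥ 4 gives C(15,3) = 455; x_3 ≥ 7 gives C(12,3) = 220; x_4 ≥ 4 gives C(15,3) = 455. Together 1295.
Add back pairs where two caps are both exceeded: 35 + 4 + 35 + 56 + 165 + 56 = 351.
Subtract triples: 0 + 1 + 0 + 4 = 5.
By inclusion–exclusion the count is 969 − 1295 + 351 − 5 = 20.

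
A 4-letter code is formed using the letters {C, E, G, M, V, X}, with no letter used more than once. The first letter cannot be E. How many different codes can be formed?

The first letter has 6−1 = 5 choices (anything except E).
The remaining 3 letters are filled from the other 5 symbols without repetition: 5 × 4 × 3 = 60.
Total: 5 × 60 = 300.

300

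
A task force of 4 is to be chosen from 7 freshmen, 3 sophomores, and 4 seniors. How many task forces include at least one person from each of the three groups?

Unrestricted: C(14,4) = 1001 ways to pick any 4 of the 14.
Subtract selections that omit an entire group: no freshmen → C(7,4) = 35; no sophomores → C(11,4) = 330; no seniors → C(10,4) = 210.
Add back selections omitting two groups (i.e. drawn from a single group): C(7,4) + C(3,4) + C(4,4) = 36.
By inclusion–exclusion: 1001 − 575 + 36 = 462.

462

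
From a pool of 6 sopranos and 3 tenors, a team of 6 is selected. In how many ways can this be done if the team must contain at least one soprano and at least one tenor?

83

With no constraint there are C(9,6) = 84 possible selections.
Selections missing a whole group: no sopranos → C(3,6) = 0; no tenors → C(6,6) = 1.
Both groups omitted at once is impossible, so 84 − 1 = 83.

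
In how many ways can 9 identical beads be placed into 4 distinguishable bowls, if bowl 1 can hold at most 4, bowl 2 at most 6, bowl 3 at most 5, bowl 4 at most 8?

154

By stars and bars, unrestricted non-negative solutions to x_1+…+x_4 = 9 number C(9+3,3) = 220.
Subtract solutions that violate a single cap (substitute x_i' = x_i − (cap_i+1)): x_1 ≥ 5 gives C(7,3) = 35; x_2 ≥ 7 gives C(5,3) = 10; x_3 ≥ 6 gives C(6,3) = 20; x_4 ≥ 9 gives C(3,3) = 1. Together 66.
No two caps can be exceeded simultaneously, so the pair terms are all 0.
By inclusion–exclusion the count is 220 − 66 + 0 = 154.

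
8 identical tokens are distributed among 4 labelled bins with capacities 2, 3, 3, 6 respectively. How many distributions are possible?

44

By stars and bars, unrestricted non-negative solutions to x_1+…+x_4 = 8 number C(8+3,3) = 165.
Subtract solutions that violate a single cap (substitute x_i' = x_i − (cap_i+1)): x_1 ≥ 3 gives C(8,3) = 56; x_2 ≥ 4 gives C(7,3) = 35; x_3 ≥ 4 gives C(7,3) = 35; x_4 ≥ 7 gives C(4,3) = 4. Together 130.
Add back pairs where two caps are both exceeded: 4 + 4 + 0 + 1 + 0 + 0 = 9.
By inclusion–exclusion the count is 165 − 130 + 9 = 44.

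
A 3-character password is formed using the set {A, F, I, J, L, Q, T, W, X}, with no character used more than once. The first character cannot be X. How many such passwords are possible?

The first character has 9−1 = 8 choices (anything except X).
The remaining 2 characters are filled from the other 8 symbols without repetition: 8 × 7 = 56.
Total: 8 × 56 = 448.

448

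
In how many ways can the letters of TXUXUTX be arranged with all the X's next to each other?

Treat the 3 copies of X as a single block. The multiset to arrange is then {XXX, T, T, U, U}, 5 items in all.
That gives (5)!/(2!·2!) = 30 arrangements.

30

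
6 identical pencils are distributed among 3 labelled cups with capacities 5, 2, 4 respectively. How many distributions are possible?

14

Ignoring the caps, the number of non-negative solutions to x_1+…+x_3 = 6 is C(8,2) = 28.
Subtract solutions that violate a single cap (substitute x_i' = x_i − (cap_i+1)): x_1 ≥ 6 gives C(2,2) = 1; x_2 ≥ 3 gives C(5,2) = 10; x_3 ≥ 5 gives C(3,2) = 3. Together 14.
No two caps can be exceeded simultaneously, so the pair terms are all 0.
By inclusion–exclusion the count is 28 − 14 + 0 = 14.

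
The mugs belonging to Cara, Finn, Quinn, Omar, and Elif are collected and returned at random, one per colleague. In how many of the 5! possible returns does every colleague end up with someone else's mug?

44

Count assignments avoiding every fixed point. For any j of the 5 colleagues fixed to their own mug, the other 5−j can be arranged in (5−j)! ways.
By inclusion–exclusion this is Σ_{j=0}^{5} (−1)^j C(5,j)·(5−j)!.
Computing: 120 − 120 + 60 − 20 + 5 − 1 = 44.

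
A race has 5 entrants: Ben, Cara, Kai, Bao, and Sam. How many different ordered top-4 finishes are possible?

120

This is an ordered selection of 4 from 5: P(5,4).
That gives 5 × 4 × 3 × 2 = 120.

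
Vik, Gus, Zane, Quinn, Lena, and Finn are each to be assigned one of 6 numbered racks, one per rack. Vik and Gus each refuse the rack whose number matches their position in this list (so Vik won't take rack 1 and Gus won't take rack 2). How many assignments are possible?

504

Let Aᵢ (for i ∈ {1, 2}) be the placements that put person i in their forbidden rack. Any j of these fix j positions, leaving (6−j)! ways to fill the rest, and there are C(2,j) ways to pick which j.
By inclusion–exclusion, the number of valid placements is Σ_{j=0}^{2} (−1)^j C(2,j)·(6−j)!.
Computing: 720 − 240 + 24 = 504.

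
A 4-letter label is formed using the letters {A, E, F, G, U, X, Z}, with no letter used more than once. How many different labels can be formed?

Choose and order 4 of the 7 symbols: the first letter has 7 options, the next 6, then 5, 4.
7 × 6 × 5 × 4 = 840.

840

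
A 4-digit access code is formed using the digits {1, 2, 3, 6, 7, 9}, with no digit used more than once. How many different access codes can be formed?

Choose and order 4 of the 6 symbols: the first digit has 6 options, the next 5, then 4, 3.
That product is 6 × 5 × 4 × 3 = 360.

360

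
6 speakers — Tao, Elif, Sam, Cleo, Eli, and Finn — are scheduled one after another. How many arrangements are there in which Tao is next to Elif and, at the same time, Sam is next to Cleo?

96

Treat {Tao,Elif} as one block (2 orders) and {Sam,Cleo} as another (2 orders).
That leaves 4 units to arrange: 2 × 2 × 4! = 4 × 24 = 96.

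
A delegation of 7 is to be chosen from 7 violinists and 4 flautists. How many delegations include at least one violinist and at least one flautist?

329

Total 7-person selections from all 11: C(11,7) = 330.
Selections missing a whole group: no violinists → C(4,7) = 0; no flautists → C(7,7) = 1.
Both groups omitted at once is impossible, so 330 − 1 = 329.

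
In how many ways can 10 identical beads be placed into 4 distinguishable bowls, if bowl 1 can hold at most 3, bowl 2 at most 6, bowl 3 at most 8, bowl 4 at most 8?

174

By stars and bars, unrestricted non-negative solutions to x_1+…+x_4 = 10 number C(10+3,3) = 286.
Subtract solutions that violate a single cap (substitute x_i' = x_i − (cap_i+1)): x_1 ≥ 4 gives C(9,3) = 84; x_2 ≥ 7 gives C(6,3) = 20; x_3 ≥ 9 gives C(4,3) = 4; x_4 ≥ 9 gives C(4,3) = 4. Together 112.
No two caps can be exceeded simultaneously, so the pair terms are all 0.
By inclusion–exclusion the count is 286 − 112 + 0 = 174.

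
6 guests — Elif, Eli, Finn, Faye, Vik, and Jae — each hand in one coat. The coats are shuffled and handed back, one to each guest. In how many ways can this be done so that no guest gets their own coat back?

265

Count assignments avoiding every fixed point. For any j of the 6 guests fixed to their own coat, the other 6−j can be arranged in (6−j)! ways.
By inclusion–exclusion this is Σ_{j=0}^{6} (−1)^j C(6,j)·(6−j)!.
Computing: 720 − 720 + 360 − 120 + 30 − 6 + 1 = 265.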